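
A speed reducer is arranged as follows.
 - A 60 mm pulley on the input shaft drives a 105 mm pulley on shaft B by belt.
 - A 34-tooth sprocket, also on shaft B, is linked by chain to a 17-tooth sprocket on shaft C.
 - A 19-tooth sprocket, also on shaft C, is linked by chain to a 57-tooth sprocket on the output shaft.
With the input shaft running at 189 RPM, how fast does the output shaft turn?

belt 105/60 = 1.75 → 189/1.75 = 108 RPM
chain 17/34 = 0.5 → 108/0.5 = 216 RPM
chain 57/19 = 3 → 216/3 = 72 RPM

72 RPM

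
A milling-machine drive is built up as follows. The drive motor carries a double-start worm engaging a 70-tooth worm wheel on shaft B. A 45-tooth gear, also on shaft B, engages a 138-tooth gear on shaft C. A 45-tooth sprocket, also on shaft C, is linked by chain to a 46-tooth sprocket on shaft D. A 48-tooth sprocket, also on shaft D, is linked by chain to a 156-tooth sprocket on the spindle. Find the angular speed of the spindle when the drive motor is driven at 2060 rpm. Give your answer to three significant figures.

5.78 rpm

Worm: ratio = 70/2 = 35, so shaft B turns at 2060 / 35 = 58.857 rpm.
Gear mesh: ratio = 138/45 = 3.0667, so shaft C turns at 58.857 / 3.0667 = 19.193 rpm.
Chain: ratio = 46/45 = 1.0222, so shaft D turns at 19.193 / 1.0222 = 18.775 rpm.
Chain: ratio = 156/48 = 3.25, so the spindle turns at 18.775 / 3.25 = 5.777 rpm.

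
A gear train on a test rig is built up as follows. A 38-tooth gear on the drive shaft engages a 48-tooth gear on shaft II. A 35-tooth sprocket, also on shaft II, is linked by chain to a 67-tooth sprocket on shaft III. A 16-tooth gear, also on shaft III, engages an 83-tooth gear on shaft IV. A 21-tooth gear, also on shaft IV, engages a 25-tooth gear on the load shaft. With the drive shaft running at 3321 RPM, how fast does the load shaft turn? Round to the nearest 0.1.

Gear mesh: ratio = 48/38 = 1.2632, so shaft II turns at 3321 / 1.2632 = 2629.1 RPM.
Chain: ratio = 67/35 = 1.9143, so shaft III turns at 2629.1 / 1.9143 = 1373.4 RPM.
Gear mesh: ratio = 83/16 = 5.1875, so shaft IV turns at 1373.4 / 5.1875 = 264.76 RPM.
Gear mesh: ratio = 25/21 = 1.1905, so the load shaft turns at 264.76 / 1.1905 = 222.4 RPM.

222.4 RPM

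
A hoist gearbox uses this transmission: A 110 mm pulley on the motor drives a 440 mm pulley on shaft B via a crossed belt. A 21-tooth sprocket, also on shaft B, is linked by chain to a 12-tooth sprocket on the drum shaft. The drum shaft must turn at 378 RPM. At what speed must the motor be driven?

864 RPM

Overall ratio R = 4 × 0.57143 = 2.2857.
Required input speed = output speed × R = 378 × 2.2857 = 864 RPM.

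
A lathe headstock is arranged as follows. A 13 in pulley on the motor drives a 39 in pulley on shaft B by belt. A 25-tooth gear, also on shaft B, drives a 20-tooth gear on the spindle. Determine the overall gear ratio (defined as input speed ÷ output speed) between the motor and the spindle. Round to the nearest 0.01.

Each stage contributes driven/driver: belt 39/13 = 3, gear mesh 20/25 = 0.8.
Overall: 3 × 0.8 = 2.4.

2.40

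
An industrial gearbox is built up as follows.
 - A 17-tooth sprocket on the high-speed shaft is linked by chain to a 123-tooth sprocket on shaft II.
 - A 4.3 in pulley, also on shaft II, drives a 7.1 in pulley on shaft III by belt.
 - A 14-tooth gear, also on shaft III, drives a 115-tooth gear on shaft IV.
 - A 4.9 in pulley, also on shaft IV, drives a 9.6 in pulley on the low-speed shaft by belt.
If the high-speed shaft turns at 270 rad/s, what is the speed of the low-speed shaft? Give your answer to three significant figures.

the high-speed shaft → shaft II (chain, 123/17): 270 ÷ 7.2353 = 37.317 rad/s
shaft II → shaft III (belt, 7.1/4.3): 37.317 ÷ 1.6512 = 22.6 rad/s
shaft III → shaft IV (gear mesh, 115/14): 22.6 ÷ 8.2143 = 2.7514 rad/s
shaft IV → the low-speed shaft (belt, 9.6/4.9): 2.7514 ÷ 1.9592 = 1.4043 rad/s

1.40 rad/s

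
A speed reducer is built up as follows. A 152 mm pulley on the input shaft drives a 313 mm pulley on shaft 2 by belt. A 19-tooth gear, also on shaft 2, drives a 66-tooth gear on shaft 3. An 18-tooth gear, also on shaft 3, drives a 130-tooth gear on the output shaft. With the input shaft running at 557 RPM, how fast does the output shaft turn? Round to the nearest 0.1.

Belt: ratio = 313/152 = 2.0592, so shaft 2 turns at 557 / 2.0592 = 270.49 RPM.
Gear mesh: ratio = 66/19 = 3.4737, so shaft 3 turns at 270.49 / 3.4737 = 77.869 RPM.
Gear mesh: ratio = 130/18 = 7.2222, so the output shaft turns at 77.869 / 7.2222 = 10.782 RPM.

10.8 RPM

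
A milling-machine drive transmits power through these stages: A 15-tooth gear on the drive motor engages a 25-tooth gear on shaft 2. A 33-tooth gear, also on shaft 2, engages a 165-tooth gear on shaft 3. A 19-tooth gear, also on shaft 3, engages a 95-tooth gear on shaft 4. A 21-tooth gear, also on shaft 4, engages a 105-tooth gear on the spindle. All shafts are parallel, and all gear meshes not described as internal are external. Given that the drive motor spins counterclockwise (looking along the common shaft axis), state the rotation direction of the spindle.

the drive motor → shaft 2: external mesh, 1 reversal → CW.
shaft 2 → shaft 3: external mesh, 1 reversal → CCW.
shaft 3 → shaft 4: external mesh, 1 reversal → CW.
shaft 4 → the spindle: external mesh, 1 reversal → CCW.
4 reversals in total — an even number — so the spindle turns the same way as the drive motor.

counterclockwise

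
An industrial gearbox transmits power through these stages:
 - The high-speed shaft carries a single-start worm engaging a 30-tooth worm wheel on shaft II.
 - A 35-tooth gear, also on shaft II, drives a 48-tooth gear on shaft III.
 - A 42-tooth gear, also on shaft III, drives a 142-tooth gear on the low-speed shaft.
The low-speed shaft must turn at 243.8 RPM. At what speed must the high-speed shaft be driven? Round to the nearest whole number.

33913 RPM

Overall ratio R = 30 × 1.3714 × 3.381 = 139.1.
Required input speed = output speed × R = 243.8 × 139.1 = 33913 RPM.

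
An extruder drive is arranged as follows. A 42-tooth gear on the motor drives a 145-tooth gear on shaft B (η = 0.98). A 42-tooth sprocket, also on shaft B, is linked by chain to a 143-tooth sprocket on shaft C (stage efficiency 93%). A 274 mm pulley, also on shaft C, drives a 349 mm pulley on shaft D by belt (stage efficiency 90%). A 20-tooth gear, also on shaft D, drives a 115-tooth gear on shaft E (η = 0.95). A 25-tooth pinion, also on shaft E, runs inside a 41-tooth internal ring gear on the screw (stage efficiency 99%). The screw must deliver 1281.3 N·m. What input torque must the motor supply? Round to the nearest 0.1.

Overall ratio R = 3.4524 × 3.4048 × 1.2737 × 5.75 × 1.64 = 141.19; overall efficiency η = 0.98 × 0.93 × 0.90 × 0.95 × 0.99 = 0.7715.
Input torque = output torque / (R × η) = 1281.3 / (141.19 × 0.7715) = 11.764 N·m.

11.8 N·m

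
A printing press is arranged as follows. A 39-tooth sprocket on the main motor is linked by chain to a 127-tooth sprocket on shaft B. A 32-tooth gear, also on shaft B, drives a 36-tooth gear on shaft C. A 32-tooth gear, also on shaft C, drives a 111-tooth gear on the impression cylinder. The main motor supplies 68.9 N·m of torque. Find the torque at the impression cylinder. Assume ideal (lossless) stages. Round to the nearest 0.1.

chain 127/39 = 3.2564 → τ = 68.9·3.2564 = 224.37 N·m
gear mesh 36/32 = 1.125 → τ = 224.37·1.125 = 252.41 N·m
gear mesh 111/32 = 3.4688 → τ = 252.41·3.4688 = 875.56 N·m

875.6 N·m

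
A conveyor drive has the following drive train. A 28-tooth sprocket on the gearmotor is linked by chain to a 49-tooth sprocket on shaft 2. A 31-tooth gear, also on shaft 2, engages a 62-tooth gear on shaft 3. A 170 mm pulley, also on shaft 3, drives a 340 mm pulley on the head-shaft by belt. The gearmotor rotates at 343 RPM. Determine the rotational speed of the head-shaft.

the gearmotor → shaft 2 (chain, 49/28): 343 ÷ 1.75 = 196 RPM
shaft 2 → shaft 3 (gear mesh, 62/31): 196 ÷ 2 = 98 RPM
shaft 3 → the head-shaft (belt, 340/170): 98 ÷ 2 = 49 RPM

49 RPM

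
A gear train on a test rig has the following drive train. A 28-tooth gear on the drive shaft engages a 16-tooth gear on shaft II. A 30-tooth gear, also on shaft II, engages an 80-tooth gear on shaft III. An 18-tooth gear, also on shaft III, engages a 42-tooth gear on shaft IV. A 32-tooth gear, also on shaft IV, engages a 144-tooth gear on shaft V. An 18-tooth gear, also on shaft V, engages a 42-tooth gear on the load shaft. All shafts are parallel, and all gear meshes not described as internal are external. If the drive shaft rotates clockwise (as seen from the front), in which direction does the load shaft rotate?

the drive shaft → shaft II: external mesh, 1 reversal → CCW.
shaft II → shaft III: external mesh, 1 reversal → CW.
shaft III → shaft IV: external mesh, 1 reversal → CCW.
shaft IV → shaft V: external mesh, 1 reversal → CW.
shaft V → the load shaft: external mesh, 1 reversal → CCW.
5 reversals in total — an odd number — so the load shaft turns opposite to the drive shaft.

counterclockwise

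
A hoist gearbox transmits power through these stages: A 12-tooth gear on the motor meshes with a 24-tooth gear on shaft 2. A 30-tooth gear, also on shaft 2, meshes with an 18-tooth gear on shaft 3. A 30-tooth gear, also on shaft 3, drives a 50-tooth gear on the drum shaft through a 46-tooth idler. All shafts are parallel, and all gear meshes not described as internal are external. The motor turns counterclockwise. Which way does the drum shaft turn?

the motor → shaft 2: external mesh, 1 reversal → CW.
shaft 2 → shaft 3: external mesh, 1 reversal → CCW.
shaft 3 → the drum shaft: driver → idler → driven is 2 external meshes, 2 reversals → CCW.
4 reversals in total — an even number — so the drum shaft turns the same way as the motor.

counterclockwise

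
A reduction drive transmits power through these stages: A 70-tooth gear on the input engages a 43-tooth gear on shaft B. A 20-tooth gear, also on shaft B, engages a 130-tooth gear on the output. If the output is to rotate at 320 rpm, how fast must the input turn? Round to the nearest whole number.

1278 rpm

Overall ratio R = 0.61429 × 6.5 = 3.9929.
Required input speed = output speed × R = 320 × 3.9929 = 1277.7 rpm.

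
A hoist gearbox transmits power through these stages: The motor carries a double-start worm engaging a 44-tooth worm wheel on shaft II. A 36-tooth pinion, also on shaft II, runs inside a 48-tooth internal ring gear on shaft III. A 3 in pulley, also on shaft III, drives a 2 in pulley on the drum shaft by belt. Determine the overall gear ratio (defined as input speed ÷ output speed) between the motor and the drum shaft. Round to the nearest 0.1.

19.6

Each stage contributes driven/driver: worm 44/2 = 22, internal gear 48/36 = 1.3333, belt 2/3 = 0.66667.
Overall: 22 × 1.3333 × 0.66667 = 19.556.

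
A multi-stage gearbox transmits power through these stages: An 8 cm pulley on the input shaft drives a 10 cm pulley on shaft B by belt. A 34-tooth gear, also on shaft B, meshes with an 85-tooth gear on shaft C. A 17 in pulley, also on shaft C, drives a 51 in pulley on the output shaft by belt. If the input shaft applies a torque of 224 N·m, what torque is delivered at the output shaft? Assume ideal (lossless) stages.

After the belt (10/8): 224 × 1.25 = 280 N·m
After the gear mesh (85/34): 280 × 2.5 = 700 N·m
After the belt (51/17): 700 × 3 = 2100 N·m

2100 N·m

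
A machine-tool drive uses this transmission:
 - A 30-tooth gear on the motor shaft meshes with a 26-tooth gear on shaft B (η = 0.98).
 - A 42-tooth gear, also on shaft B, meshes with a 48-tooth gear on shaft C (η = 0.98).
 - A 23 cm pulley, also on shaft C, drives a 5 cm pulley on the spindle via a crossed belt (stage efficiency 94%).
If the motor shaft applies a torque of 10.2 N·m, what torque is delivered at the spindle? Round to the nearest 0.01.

After the gear mesh (26/30): 10.2 × 0.86667 × 0.98 = 8.6632 N·m
After the gear mesh (48/42): 8.6632 × 1.1429 × 0.98 = 9.7028 N·m
After the belt (5/23): 9.7028 × 0.21739 × 0.94 = 1.9827 N·m

1.98 N·m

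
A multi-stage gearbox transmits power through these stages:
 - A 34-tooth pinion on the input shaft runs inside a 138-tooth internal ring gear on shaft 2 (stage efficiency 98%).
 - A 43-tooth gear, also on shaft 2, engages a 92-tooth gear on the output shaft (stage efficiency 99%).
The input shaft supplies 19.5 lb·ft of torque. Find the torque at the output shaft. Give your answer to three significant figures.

164 lb·ft

Internal gear: ratio = 138/34 = 4.0588; torque at shaft 2 = 19.5 × 4.0588 × 0.98 = 77.564 lb·ft.
Gear mesh: ratio = 92/43 = 2.1395; torque at the output shaft = 77.564 × 2.1395 × 0.99 = 164.29 lb·ft.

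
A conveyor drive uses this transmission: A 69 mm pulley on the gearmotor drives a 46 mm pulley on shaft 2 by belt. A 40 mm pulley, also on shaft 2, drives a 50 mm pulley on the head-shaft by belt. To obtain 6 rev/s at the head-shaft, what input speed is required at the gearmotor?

5 rev/s

Overall ratio R = 0.66667 × 1.25 = 0.83333.
Required input speed = output speed × R = 6 × 0.83333 = 5 rev/s.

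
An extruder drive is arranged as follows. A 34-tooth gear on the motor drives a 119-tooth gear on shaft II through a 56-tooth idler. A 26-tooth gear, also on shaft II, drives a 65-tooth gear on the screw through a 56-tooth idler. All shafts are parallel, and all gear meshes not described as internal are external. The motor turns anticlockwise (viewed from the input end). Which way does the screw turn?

the motor → shaft II: driver → idler → driven is 2 external meshes, 2 reversals → CCW.
shaft II → the screw: driver → idler → driven is 2 external meshes, 2 reversals → CCW.
4 reversals in total — an even number — so the screw turns the same way as the motor.

anticlockwise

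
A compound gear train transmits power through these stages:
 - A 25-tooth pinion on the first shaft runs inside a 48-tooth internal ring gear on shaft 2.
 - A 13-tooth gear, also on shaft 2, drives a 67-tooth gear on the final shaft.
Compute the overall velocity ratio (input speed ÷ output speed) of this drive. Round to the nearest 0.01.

Each stage contributes driven/driver: internal gear 48/25 = 1.92, gear mesh 67/13 = 5.1538.
Overall: 1.92 × 5.1538 = 9.8954.

9.90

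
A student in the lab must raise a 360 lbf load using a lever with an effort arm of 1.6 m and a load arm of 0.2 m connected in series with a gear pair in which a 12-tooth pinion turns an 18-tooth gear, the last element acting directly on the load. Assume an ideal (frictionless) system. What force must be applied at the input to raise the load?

30 lbf

Lever MA = effort arm / load arm = 1.6/0.2 = 8.
Gear pair MA = 18/12 = 1.5.
Combined ideal MA = 8 × 1.5 = 12.
Effort = load / MA = 360 / 12 = 30 lbf.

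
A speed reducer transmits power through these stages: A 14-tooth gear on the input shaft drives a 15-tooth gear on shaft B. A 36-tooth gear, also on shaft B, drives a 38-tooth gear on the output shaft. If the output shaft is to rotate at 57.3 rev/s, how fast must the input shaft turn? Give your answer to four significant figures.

Overall ratio R = 1.0714 × 1.0556 = 1.131.
Required input speed = output speed × R = 57.3 × 1.131 = 64.804 rev/s.

64.80 rev/s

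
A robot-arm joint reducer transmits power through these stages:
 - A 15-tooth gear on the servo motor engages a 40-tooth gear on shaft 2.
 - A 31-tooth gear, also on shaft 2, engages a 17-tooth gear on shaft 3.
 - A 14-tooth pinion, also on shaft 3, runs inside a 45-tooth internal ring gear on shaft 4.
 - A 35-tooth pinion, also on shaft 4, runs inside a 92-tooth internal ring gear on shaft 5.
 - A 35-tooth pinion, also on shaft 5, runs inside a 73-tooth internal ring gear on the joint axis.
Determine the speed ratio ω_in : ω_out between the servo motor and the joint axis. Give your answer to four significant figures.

25.77

Each stage contributes driven/driver: gear mesh 40/15 = 2.6667, gear mesh 17/31 = 0.54839, internal gear 45/14 = 3.2143, internal gear 92/35 = 2.6286, internal gear 73/35 = 2.0857.
Overall: 2.6667 × 0.54839 × 3.2143 × 2.6286 × 2.0857 = 25.77.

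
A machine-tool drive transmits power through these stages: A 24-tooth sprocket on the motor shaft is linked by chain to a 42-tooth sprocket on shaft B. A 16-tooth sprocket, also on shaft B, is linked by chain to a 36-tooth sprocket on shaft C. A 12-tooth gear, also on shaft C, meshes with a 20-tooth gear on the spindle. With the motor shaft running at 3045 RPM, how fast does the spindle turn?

chain 42/24 = 1.75 → 3045/1.75 = 1740 RPM
chain 36/16 = 2.25 → 1740/2.25 = 773.33 RPM
gear mesh 20/12 = 1.6667 → 773.33/1.6667 = 464 RPM

464 RPM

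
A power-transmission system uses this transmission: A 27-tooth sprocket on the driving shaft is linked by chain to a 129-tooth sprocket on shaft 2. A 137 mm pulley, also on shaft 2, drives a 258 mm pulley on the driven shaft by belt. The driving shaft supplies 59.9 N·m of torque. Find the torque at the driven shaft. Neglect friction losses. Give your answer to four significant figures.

chain 129/27 = 4.7778 → τ = 59.9·4.7778 = 286.19 N·m
belt 258/137 = 1.8832 → τ = 286.19·1.8832 = 538.95 N·m

539.0 N·m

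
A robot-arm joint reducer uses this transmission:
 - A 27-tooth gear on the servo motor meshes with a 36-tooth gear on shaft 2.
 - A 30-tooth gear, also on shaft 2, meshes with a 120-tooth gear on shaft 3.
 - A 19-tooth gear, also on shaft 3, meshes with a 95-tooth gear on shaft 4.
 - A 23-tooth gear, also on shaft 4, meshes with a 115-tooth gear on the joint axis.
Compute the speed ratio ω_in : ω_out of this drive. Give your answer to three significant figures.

Each stage contributes driven/driver: gear mesh 36/27 = 1.3333, gear mesh 120/30 = 4, gear mesh 95/19 = 5, gear mesh 115/23 = 5.
Overall: 1.3333 × 4 × 5 × 5 = 133.33.

133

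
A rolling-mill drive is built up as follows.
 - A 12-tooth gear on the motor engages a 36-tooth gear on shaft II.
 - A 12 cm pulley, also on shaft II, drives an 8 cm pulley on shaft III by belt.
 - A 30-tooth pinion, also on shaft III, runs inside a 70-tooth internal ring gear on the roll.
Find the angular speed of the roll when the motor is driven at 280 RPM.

Gear mesh: ratio = 36/12 = 3, so shaft II turns at 280 / 3 = 93.333 RPM.
Belt: ratio = 8/12 = 0.66667, so shaft III turns at 93.333 / 0.66667 = 140 RPM.
Internal gear: ratio = 70/30 = 2.3333, so the roll turns at 140 / 2.3333 = 60 RPM.

60 RPM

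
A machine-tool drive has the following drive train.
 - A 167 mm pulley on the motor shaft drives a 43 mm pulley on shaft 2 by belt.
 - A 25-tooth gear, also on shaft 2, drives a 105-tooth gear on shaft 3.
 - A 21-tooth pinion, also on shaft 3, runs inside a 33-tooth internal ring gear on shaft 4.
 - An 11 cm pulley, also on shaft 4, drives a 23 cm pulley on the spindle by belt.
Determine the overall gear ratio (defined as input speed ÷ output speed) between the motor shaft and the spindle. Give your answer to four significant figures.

Each stage contributes driven/driver: belt 43/167 = 0.25749, gear mesh 105/25 = 4.2, internal gear 33/21 = 1.5714, belt 23/11 = 2.0909.
Overall: 0.25749 × 4.2 × 1.5714 × 2.0909 = 3.5533.

3.553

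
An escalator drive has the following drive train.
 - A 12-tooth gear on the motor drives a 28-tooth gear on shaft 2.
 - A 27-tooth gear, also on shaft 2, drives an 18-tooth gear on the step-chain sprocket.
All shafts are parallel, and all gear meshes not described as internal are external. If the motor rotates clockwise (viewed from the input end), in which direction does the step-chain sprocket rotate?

clockwise

the motor → shaft 2: external mesh, 1 reversal → CCW.
shaft 2 → the step-chain sprocket: external mesh, 1 reversal → CW.
2 reversals in total — an even number — so the step-chain sprocket turns the same way as the motor.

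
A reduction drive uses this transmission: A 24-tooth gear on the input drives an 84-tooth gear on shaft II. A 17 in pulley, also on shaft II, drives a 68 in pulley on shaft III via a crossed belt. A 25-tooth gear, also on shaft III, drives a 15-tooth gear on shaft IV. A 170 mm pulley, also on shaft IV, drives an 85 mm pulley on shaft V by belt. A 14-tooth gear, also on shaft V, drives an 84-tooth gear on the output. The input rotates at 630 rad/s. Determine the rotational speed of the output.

the input → shaft II (gear mesh, 84/24): 630 ÷ 3.5 = 180 rad/s
shaft II → shaft III (belt, 68/17): 180 ÷ 4 = 45 rad/s
shaft III → shaft IV (gear mesh, 15/25): 45 ÷ 0.6 = 75 rad/s
shaft IV → shaft V (belt, 85/170): 75 ÷ 0.5 = 150 rad/s
shaft V → the output (gear mesh, 84/14): 150 ÷ 6 = 25 rad/s

25 rad/s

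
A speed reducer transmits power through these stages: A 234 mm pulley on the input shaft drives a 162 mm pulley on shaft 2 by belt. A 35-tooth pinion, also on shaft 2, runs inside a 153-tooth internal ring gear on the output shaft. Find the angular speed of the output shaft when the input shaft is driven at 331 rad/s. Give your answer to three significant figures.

109 rad/s

Belt: ratio = 162/234 = 0.69231, so shaft 2 turns at 331 / 0.69231 = 478.11 rad/s.
Internal gear: ratio = 153/35 = 4.3714, so the output shaft turns at 478.11 / 4.3714 = 109.37 rad/s.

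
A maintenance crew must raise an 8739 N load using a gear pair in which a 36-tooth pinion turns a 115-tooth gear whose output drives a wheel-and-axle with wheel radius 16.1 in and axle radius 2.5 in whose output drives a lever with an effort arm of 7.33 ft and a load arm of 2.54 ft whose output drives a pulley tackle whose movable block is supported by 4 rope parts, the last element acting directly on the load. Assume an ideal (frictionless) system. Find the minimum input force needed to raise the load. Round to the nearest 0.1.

36.8 N

Gear pair MA = 115/36 = 3.1944.
Wheel-and-axle MA = R/r = 16.1/2.5 = 6.44.
Lever MA = effort arm / load arm = 7.33/2.54 = 2.8858.
Block-and-tackle MA = number of supporting rope parts = 4.
Combined ideal MA = 3.1944 × 6.44 × 2.8858 × 4 = 237.47.
Effort = load / MA = 8739 / 237.47 = 36.8 N.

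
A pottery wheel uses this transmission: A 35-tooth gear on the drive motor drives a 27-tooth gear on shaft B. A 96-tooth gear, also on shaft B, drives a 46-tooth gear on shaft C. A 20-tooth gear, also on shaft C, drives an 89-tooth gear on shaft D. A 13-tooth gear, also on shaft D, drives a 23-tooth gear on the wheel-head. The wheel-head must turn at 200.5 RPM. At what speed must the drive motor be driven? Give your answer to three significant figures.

Overall ratio R = 0.77143 × 0.47917 × 4.45 × 1.7692 = 2.9102.
Required input speed = output speed × R = 200.5 × 2.9102 = 583.5 RPM.

584 RPM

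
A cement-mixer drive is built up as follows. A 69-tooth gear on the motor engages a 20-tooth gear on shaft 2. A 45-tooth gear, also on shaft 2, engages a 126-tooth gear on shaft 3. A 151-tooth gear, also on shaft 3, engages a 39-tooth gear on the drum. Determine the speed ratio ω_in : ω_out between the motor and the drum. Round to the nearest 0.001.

0.210

Each stage contributes driven/driver: gear mesh 20/69 = 0.28986, gear mesh 126/45 = 2.8, gear mesh 39/151 = 0.25828.
Overall: 0.28986 × 2.8 × 0.25828 = 0.20962.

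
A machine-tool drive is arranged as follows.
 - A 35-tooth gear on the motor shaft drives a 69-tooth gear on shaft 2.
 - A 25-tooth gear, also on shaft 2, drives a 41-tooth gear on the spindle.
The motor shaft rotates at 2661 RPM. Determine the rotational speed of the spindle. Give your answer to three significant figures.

the motor shaft → shaft 2 (gear mesh, 69/35): 2661 ÷ 1.9714 = 1349.8 RPM
shaft 2 → the spindle (gear mesh, 41/25): 1349.8 ÷ 1.64 = 823.04 RPM

823 RPM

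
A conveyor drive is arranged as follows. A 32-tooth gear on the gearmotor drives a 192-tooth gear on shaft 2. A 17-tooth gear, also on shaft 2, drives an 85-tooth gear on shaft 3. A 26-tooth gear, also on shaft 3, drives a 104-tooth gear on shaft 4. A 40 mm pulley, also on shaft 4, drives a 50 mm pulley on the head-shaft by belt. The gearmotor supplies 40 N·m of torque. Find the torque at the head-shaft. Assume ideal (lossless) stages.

6000 N·m

After the gear mesh (192/32): 40 × 6 = 240 N·m
After the gear mesh (85/17): 240 × 5 = 1200 N·m
After the gear mesh (104/26): 1200 × 4 = 4800 N·m
After the belt (50/40): 4800 × 1.25 = 6000 N·m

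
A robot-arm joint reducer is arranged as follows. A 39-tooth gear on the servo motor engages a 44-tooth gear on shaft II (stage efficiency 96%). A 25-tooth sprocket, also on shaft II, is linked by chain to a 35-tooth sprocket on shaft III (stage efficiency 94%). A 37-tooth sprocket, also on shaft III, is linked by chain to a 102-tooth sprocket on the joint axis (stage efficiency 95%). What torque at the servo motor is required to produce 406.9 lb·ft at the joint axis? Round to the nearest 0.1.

Overall ratio R = 1.1282 × 1.4 × 2.7568 = 4.3543; overall efficiency η = 0.96 × 0.94 × 0.95 = 0.8573.
Input torque = output torque / (R × η) = 406.9 / (4.3543 × 0.8573) = 109.01 lb·ft.

109.0 lb·ft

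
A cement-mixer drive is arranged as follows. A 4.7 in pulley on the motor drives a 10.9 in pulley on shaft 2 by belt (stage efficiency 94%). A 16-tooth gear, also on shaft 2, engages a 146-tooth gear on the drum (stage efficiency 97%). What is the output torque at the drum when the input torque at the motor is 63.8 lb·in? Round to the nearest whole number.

belt 10.9/4.7 = 2.3191 → τ = 63.8·2.3191·0.94 = 139.08 lb·in
gear mesh 146/16 = 9.125 → τ = 139.08·9.125·0.97 = 1231.1 lb·in

1231 lb·in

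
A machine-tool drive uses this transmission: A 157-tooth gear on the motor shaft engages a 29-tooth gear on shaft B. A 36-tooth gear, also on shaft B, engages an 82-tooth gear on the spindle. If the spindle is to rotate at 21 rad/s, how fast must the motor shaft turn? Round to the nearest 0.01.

Overall ratio R = 0.18471 × 2.2778 = 0.42074.
Required input speed = output speed × R = 21 × 0.42074 = 8.8355 rad/s.

8.84 rad/s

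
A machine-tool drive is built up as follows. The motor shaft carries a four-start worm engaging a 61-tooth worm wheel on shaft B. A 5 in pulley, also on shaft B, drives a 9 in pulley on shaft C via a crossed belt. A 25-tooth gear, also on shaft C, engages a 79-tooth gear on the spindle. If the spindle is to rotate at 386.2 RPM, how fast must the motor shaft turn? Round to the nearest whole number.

33500 RPM

Overall ratio R = 15.25 × 1.8 × 3.16 = 86.742.
Required input speed = output speed × R = 386.2 × 86.742 = 33500 RPM.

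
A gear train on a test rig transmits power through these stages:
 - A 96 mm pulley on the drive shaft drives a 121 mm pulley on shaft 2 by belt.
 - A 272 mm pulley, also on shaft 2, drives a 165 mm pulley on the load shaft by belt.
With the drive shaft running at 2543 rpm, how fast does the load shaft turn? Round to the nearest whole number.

Belt: ratio = 121/96 = 1.2604, so shaft 2 turns at 2543 / 1.2604 = 2017.6 rpm.
Belt: ratio = 165/272 = 0.60662, so the load shaft turns at 2017.6 / 0.60662 = 3326 rpm.

3326 rpm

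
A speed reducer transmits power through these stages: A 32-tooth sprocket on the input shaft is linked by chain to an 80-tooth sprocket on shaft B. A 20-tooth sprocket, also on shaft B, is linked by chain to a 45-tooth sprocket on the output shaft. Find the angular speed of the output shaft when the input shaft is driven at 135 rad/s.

chain 80/32 = 2.5 → 135/2.5 = 54 rad/s
chain 45/20 = 2.25 → 54/2.25 = 24 rad/s

24 rad/s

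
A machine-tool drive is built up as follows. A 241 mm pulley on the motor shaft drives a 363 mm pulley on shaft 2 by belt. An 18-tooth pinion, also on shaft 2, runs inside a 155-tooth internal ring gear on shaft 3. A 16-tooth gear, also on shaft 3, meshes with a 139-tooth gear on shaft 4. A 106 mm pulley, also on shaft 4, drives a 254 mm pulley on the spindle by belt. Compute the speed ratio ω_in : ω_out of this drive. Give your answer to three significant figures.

270

Each stage contributes driven/driver: belt 363/241 = 1.5062, internal gear 155/18 = 8.6111, gear mesh 139/16 = 8.6875, belt 254/106 = 2.3962.
Overall: 1.5062 × 8.6111 × 8.6875 × 2.3962 = 270.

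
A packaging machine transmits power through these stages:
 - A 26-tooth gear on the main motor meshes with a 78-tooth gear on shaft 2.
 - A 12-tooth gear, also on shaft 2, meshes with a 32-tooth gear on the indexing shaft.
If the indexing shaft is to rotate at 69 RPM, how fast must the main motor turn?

Overall ratio R = 3 × 2.6667 = 8.
Required input speed = output speed × R = 69 × 8 = 552 RPM.

552 RPM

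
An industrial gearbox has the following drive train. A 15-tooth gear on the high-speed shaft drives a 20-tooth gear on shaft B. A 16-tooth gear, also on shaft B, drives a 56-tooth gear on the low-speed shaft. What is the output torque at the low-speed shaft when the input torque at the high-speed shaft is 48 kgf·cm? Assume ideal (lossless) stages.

gear mesh 20/15 = 1.3333 → τ = 48·1.3333 = 64 kgf·cm
gear mesh 56/16 = 3.5 → τ = 64·3.5 = 224 kgf·cm

224 kgf·cm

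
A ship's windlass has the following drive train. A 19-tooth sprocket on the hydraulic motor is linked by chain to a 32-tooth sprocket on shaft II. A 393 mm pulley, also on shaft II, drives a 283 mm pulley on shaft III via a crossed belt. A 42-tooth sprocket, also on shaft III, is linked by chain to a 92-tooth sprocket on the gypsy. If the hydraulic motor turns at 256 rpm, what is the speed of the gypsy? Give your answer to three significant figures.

96.4 rpm

Chain: ratio = 32/19 = 1.6842, so shaft II turns at 256 / 1.6842 = 152 rpm.
Belt: ratio = 283/393 = 0.7201, so shaft III turns at 152 / 0.7201 = 211.08 rpm.
Chain: ratio = 92/42 = 2.1905, so the gypsy turns at 211.08 / 2.1905 = 96.363 rpm.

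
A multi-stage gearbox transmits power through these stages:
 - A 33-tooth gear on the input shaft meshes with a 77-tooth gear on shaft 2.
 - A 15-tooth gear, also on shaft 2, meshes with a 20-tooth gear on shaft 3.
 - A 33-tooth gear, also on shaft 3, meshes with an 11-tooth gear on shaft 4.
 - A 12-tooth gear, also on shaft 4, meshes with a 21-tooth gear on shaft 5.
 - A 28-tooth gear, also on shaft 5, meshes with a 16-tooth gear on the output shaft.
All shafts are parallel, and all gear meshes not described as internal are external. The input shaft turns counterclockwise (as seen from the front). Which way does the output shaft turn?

the input shaft → shaft 2: external mesh, 1 reversal → CW.
shaft 2 → shaft 3: external mesh, 1 reversal → CCW.
shaft 3 → shaft 4: external mesh, 1 reversal → CW.
shaft 4 → shaft 5: external mesh, 1 reversal → CCW.
shaft 5 → the output shaft: external mesh, 1 reversal → CW.
5 reversals in total — an odd number — so the output shaft turns opposite to the input shaft.

clockwise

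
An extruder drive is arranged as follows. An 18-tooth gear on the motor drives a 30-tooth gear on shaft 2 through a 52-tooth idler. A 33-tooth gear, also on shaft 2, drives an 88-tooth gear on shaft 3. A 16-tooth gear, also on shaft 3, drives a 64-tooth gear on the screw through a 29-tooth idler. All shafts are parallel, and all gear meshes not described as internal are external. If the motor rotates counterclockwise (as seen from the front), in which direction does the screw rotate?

the motor → shaft 2: driver → idler → driven is 2 external meshes, 2 reversals → CCW.
shaft 2 → shaft 3: external mesh, 1 reversal → CW.
shaft 3 → the screw: driver → idler → driven is 2 external meshes, 2 reversals → CW.
5 reversals in total — an odd number — so the screw turns opposite to the motor.

clockwise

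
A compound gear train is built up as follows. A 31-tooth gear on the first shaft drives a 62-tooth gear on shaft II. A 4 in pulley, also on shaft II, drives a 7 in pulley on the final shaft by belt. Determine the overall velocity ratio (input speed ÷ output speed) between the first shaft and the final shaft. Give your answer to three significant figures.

3.50

Each stage contributes driven/driver: gear mesh 62/31 = 2, belt 7/4 = 1.75.
Overall: 2 × 1.75 = 3.5.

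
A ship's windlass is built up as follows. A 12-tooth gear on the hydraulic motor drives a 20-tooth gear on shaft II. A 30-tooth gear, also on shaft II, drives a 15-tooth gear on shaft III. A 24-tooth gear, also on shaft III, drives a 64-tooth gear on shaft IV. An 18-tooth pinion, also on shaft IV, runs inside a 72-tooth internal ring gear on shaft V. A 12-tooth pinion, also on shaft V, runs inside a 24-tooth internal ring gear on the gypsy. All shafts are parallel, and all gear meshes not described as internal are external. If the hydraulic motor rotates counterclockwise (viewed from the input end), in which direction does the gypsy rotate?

the hydraulic motor → shaft II: external mesh, 1 reversal → CW.
shaft II → shaft III: external mesh, 1 reversal → CCW.
shaft III → shaft IV: external mesh, 1 reversal → CW.
shaft IV → shaft V: internal mesh, same direction → CW.
shaft V → the gypsy: internal mesh, same direction → CW.
3 reversals in total — an odd number — so the gypsy turns opposite to the hydraulic motor.

clockwise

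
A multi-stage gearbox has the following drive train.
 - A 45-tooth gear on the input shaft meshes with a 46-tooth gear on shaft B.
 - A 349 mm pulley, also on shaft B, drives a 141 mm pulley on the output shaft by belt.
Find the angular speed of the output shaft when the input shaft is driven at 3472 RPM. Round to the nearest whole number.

gear mesh 46/45 = 1.0222 → 3472/1.0222 = 3396.5 RPM
belt 141/349 = 0.40401 → 3396.5/0.40401 = 8407 RPM

8407 RPM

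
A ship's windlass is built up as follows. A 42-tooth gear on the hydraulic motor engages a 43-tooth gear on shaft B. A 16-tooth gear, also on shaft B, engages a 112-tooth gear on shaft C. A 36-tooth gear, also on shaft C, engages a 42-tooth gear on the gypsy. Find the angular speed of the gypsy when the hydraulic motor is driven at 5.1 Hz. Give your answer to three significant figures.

gear mesh 43/42 = 1.0238 → 5.1/1.0238 = 4.9814 Hz
gear mesh 112/16 = 7 → 4.9814/7 = 0.71163 Hz
gear mesh 42/36 = 1.1667 → 0.71163/1.1667 = 0.60997 Hz

0.610 Hz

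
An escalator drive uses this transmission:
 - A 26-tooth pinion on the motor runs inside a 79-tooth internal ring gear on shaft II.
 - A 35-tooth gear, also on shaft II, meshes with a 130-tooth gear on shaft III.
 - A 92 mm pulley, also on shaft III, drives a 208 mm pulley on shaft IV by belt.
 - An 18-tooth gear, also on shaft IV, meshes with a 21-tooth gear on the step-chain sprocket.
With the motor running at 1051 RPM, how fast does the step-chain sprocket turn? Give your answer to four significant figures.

35.31 RPM

Internal gear: ratio = 79/26 = 3.0385, so shaft II turns at 1051 / 3.0385 = 345.9 RPM.
Gear mesh: ratio = 130/35 = 3.7143, so shaft III turns at 345.9 / 3.7143 = 93.127 RPM.
Belt: ratio = 208/92 = 2.2609, so shaft IV turns at 93.127 / 2.2609 = 41.191 RPM.
Gear mesh: ratio = 21/18 = 1.1667, so the step-chain sprocket turns at 41.191 / 1.1667 = 35.306 RPM.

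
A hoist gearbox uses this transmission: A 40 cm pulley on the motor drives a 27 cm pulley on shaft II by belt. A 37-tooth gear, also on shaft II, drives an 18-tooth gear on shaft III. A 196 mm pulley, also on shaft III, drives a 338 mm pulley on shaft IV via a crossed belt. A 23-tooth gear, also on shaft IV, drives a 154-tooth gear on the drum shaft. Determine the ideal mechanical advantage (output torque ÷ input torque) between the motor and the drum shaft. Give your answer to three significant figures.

Each stage contributes driven/driver: belt 27/40 = 0.675, gear mesh 18/37 = 0.48649, belt 338/196 = 1.7245, gear mesh 154/23 = 6.6957.
Overall: 0.675 × 0.48649 × 1.7245 × 6.6957 = 3.7916.

3.79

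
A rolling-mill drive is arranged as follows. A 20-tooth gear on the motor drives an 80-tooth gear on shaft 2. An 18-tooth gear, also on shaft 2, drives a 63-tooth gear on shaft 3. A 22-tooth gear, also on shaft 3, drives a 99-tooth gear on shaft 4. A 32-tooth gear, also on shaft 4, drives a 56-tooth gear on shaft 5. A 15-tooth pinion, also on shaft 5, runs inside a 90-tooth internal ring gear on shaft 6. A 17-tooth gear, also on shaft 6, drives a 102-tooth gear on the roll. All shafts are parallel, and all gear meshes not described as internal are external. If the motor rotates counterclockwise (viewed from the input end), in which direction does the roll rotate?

the motor → shaft 2: external mesh, 1 reversal → CW.
shaft 2 → shaft 3: external mesh, 1 reversal → CCW.
shaft 3 → shaft 4: external mesh, 1 reversal → CW.
shaft 4 → shaft 5: external mesh, 1 reversal → CCW.
shaft 5 → shaft 6: internal mesh, same direction → CCW.
shaft 6 → the roll: external mesh, 1 reversal → CW.
5 reversals in total — an odd number — so the roll turns opposite to the motor.

clockwise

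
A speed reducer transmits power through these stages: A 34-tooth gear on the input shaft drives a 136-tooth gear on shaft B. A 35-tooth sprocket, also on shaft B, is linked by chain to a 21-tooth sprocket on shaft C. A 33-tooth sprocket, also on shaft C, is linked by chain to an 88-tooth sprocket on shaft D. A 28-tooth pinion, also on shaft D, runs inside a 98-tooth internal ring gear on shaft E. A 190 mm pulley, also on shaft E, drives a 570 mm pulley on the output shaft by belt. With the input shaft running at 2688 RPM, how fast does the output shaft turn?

40 RPM

the input shaft → shaft B (gear mesh, 136/34): 2688 ÷ 4 = 672 RPM
shaft B → shaft C (chain, 21/35): 672 ÷ 0.6 = 1120 RPM
shaft C → shaft D (chain, 88/33): 1120 ÷ 2.6667 = 420 RPM
shaft D → shaft E (internal gear, 98/28): 420 ÷ 3.5 = 120 RPM
shaft E → the output shaft (belt, 570/190): 120 ÷ 3 = 40 RPM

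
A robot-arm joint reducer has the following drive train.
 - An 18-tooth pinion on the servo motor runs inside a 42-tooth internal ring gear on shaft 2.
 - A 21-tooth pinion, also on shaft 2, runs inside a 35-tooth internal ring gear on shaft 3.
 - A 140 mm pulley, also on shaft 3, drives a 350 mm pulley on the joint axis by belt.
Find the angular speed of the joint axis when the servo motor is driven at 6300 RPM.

the servo motor → shaft 2 (internal gear, 42/18): 6300 ÷ 2.3333 = 2700 RPM
shaft 2 → shaft 3 (internal gear, 35/21): 2700 ÷ 1.6667 = 1620 RPM
shaft 3 → the joint axis (belt, 350/140): 1620 ÷ 2.5 = 648 RPM

648 RPM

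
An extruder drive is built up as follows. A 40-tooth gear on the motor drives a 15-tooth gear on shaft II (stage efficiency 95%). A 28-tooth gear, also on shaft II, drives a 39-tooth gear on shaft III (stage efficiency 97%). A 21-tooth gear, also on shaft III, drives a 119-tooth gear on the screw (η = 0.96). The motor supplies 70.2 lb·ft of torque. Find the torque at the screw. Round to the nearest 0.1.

After the gear mesh (15/40): 70.2 × 0.375 × 0.95 = 25.009 lb·ft
After the gear mesh (39/28): 25.009 × 1.3929 × 0.97 = 33.789 lb·ft
After the gear mesh (119/21): 33.789 × 5.6667 × 0.96 = 183.81 lb·ft

183.8 lb·ft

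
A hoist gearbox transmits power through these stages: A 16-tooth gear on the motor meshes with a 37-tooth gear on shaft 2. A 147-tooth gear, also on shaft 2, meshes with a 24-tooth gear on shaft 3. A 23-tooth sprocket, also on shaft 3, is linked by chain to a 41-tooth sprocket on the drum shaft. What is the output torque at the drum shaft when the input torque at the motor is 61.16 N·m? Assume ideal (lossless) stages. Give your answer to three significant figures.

After the gear mesh (37/16): 61.16 × 2.3125 = 141.43 N·m
After the gear mesh (24/147): 141.43 × 0.16327 = 23.091 N·m
After the chain (41/23): 23.091 × 1.7826 = 41.162 N·m

41.2 N·m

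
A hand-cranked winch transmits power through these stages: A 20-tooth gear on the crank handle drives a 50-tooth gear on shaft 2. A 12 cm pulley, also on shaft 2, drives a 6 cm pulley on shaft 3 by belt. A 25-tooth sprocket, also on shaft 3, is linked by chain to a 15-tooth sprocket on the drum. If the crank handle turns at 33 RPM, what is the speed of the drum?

the crank handle → shaft 2 (gear mesh, 50/20): 33 ÷ 2.5 = 13.2 RPM
shaft 2 → shaft 3 (belt, 6/12): 13.2 ÷ 0.5 = 26.4 RPM
shaft 3 → the drum (chain, 15/25): 26.4 ÷ 0.6 = 44 RPM

44 RPM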